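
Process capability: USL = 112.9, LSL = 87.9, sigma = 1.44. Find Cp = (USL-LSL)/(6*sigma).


Cp = (USL - LSL) / (6 * sigma)
= (112.9 - 87.9) / (6 * 1.44)
= 25.0000 / 8.6400
= 2.8935

2.8935


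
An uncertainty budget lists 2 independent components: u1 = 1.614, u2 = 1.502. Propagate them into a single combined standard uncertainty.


uc = sqrt(1.614^2 + 1.502^2)
uc = sqrt(4.861)
uc = 2.2048

2.2048


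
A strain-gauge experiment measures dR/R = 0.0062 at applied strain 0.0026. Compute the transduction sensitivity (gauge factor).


GF = (dR/R) / epsilon
= 0.0062 / 0.0026
= 2.3846

2.3846


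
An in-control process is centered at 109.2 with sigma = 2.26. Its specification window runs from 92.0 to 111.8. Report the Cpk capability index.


Cpu = (USL - mean) / (3*sigma) = (111.8 - 109.2) / (3*2.26) = 0.3835
Cpl = (mean - LSL) / (3*sigma) = (109.2 - 92.0) / (3*2.26) = 2.5369
Cpk = min(Cpu, Cpl) = 0.3835

0.3835


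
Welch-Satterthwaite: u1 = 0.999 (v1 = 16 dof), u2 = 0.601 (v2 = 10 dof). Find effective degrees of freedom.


uc = sqrt(u1^2 + u2^2) = sqrt(0.999^2 + 0.601^2) = 1.1658482
v_eff = uc^4 / (u1^4/v1 + u2^4/v2)
= 1.1658482^4 / (0.999^4/16 + 0.601^4/10)
= 1.8474301 / 0.075296991
v_eff = 24.5352

24.5352


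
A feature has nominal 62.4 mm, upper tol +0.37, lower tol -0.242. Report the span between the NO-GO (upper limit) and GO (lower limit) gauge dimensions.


GO = nominal - lower_tol (smallest hole = maximum material condition)
GO = 62.4 - 0.242 = 62.158
NO-GO = nominal + upper_tol (largest hole = least material condition)
NO-GO = 62.4 + 0.37 = 62.77
spread = NO-GO - GO = 62.77 - 62.158 = 0.6120

0.6120


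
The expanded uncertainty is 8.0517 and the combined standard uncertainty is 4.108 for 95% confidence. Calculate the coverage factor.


k = U / uc
k = 8.0517 / 4.108
k = 1.96

1.96


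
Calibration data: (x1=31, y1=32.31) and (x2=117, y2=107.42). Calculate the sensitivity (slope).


slope = (y2 - y1) / (x2 - x1)
= (107.42 - 32.31) / (117 - 31)
= 75.1100 / 86
= 0.8734

0.8734


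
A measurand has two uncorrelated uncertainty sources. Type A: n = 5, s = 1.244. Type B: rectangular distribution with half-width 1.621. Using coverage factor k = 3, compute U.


u_A = s / sqrt(n) = 1.244 / sqrt(5) = 0.55633371
u_B = half_width / sqrt(3) = 1.621 / sqrt(3) = 0.93588479
uc = sqrt(u_A^2 + u_B^2) = sqrt(0.55633371^2 + 0.93588479^2) = 1.088755
U = k * uc = 3 * 1.088755
U = 3.2663

3.2663


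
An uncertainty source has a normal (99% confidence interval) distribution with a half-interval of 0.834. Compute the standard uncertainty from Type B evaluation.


u_B = half_width / 2.576
u_B = 0.834 / 2.576
u_B = 0.3238

0.3238


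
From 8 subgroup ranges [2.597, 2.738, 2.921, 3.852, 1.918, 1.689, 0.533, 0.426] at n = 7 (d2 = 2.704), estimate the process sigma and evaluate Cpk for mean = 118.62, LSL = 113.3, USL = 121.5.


R_bar = (2.597 + 2.738 + 2.921 + 3.852 + 1.918 + 1.689 + 0.533 + 0.426) / 8 = 2.08425
sigma = R_bar / d2 = 2.08425 / 2.704 = 0.77080251
Cp = (USL - LSL)/(6*sigma) = (121.5 - 113.3)/(6*0.77080251) = 1.7730
Cpu = (121.5 - 118.62)/(3*0.77080251) = 1.2455
Cpl = (118.62 - 113.3)/(3*0.77080251) = 2.3006
Cpk = min(Cpu, Cpl) = 1.2455

1.2455


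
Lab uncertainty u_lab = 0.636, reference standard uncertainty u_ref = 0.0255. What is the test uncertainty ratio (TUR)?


TUR = u_lab / u_ref
= 0.636 / 0.0255
= 24.9412

24.9412


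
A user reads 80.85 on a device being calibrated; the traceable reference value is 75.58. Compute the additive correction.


Correction = standard - reading
= 75.58 - 80.85
= -5.2700

-5.2700


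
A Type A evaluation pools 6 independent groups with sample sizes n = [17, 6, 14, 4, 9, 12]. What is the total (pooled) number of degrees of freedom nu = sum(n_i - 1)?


nu = sum_i (n_i - 1)
nu = ((17 - 1) + (6 - 1) + (14 - 1) + (4 - 1) + (9 - 1) + (12 - 1))
nu = 16 + 5 + 13 + 3 + 8 + 11
nu = 56

56


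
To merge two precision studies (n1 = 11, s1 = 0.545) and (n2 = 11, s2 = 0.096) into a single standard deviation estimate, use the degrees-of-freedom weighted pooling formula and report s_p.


s_p = sqrt(((n1-1)*s1^2 + (n2-1)*s2^2) / (n1+n2-2))
numerator = (11-1)*0.545^2 + (11-1)*0.096^2 = 2.97025 + 0.09216 = 3.06241
denominator = 11 + 11 - 2 = 20
s_p^2 = 3.06241 / 20 = 0.1531205
s_p = sqrt(0.1531205) = 0.3913

0.3913


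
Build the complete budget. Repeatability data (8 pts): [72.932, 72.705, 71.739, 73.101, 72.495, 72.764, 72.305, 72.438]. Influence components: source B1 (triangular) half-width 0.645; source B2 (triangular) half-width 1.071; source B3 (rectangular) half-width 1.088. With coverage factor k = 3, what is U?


mean = (72.932 + 72.705 + 71.739 + 73.101 + 72.495 + 72.764 + 72.305 + 72.438) / 8 = 72.559875
s = sqrt(sum((x - mean)^2)/(n-1)) = 0.42289493
u_A = s / sqrt(n) = 0.42289493 / sqrt(8) = 0.14951594
u_B1 = 0.645 / sqrt(6) = 0.26332015
u_B2 = 1.071 / sqrt(6) = 0.43723392
u_B3 = 1.088 / sqrt(3) = 0.62815709
uc = sqrt(0.14951594^2 + 0.26332015^2 + 0.43723392^2 + 0.62815709^2) = 0.8230719
U = k * uc = 3 * 0.8230719
U = 2.4692

2.4692


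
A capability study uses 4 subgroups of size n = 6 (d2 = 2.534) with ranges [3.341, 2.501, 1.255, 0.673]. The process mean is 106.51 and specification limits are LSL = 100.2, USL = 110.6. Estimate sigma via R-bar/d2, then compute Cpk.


R_bar = (3.341 + 2.501 + 1.255 + 0.673) / 4 = 1.9425
sigma = R_bar / d2 = 1.9425 / 2.534 = 0.76657459
Cp = (USL - LSL)/(6*sigma) = (110.6 - 100.2)/(6*0.76657459) = 2.2611
Cpu = (110.6 - 106.51)/(3*0.76657459) = 1.7785
Cpl = (106.51 - 100.2)/(3*0.76657459) = 2.7438
Cpk = min(Cpu, Cpl) = 1.7785

1.7785


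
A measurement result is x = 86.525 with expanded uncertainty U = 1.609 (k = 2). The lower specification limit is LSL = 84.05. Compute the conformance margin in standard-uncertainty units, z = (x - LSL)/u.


u = U / k = 1.609 / 2 = 0.8045
margin = |LSL - x| = |84.05 - 86.525| = 2.475
z = margin / u = 2.475 / 0.8045
z = 3.0764

3.0764


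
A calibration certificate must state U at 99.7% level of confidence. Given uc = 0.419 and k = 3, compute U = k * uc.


U = k * uc
U = 3 * 0.419
U = 1.2570

1.2570


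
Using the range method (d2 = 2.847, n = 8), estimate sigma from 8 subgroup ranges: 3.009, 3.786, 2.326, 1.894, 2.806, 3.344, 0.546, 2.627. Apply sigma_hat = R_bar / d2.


R_bar = (3.009 + 3.786 + 2.326 + 1.894 + 2.806 + 3.344 + 0.546 + 2.627) / 8
R_bar = 20.338 / 8 = 2.54225
sigma_hat = R_bar / d2 = 2.54225 / 2.847 = 0.8930

0.8930


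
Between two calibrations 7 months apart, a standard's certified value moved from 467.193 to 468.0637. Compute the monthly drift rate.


rate = (v2 - v1) / months
= (468.0637 - 467.193) / 7
= 0.8707 / 7
= 0.1244

0.1244


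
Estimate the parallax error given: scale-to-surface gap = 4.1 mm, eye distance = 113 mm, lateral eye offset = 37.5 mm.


error = h * offset / d
= 4.1 * 37.5 / 113
= 1.3606

1.3606


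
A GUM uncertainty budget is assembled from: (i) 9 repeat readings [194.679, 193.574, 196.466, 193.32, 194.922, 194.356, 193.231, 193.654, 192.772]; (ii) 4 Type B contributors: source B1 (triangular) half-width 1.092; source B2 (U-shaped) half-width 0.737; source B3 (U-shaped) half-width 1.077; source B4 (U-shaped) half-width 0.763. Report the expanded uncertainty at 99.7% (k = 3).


mean = (194.679 + 193.574 + 196.466 + 193.32 + 194.922 + 194.356 + 193.231 + 193.654 + 192.772) / 9 = 194.1082222
s = sqrt(sum((x - mean)^2)/(n-1)) = 1.1333879
u_A = s / sqrt(n) = 1.1333879 / sqrt(9) = 0.37779597
u_B1 = 1.092 / sqrt(6) = 0.44580713
u_B2 = 0.737 / sqrt(2) = 0.5211377
u_B3 = 1.077 / sqrt(2) = 0.761554
u_B4 = 0.763 / sqrt(2) = 0.53952247
uc = sqrt(0.37779597^2 + 0.44580713^2 + 0.5211377^2 + 0.761554^2 + 0.53952247^2) = 1.2182394
U = k * uc = 3 * 1.2182394
U = 3.6547

3.6547


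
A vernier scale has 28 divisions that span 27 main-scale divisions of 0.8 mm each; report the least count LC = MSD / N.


LC = MSD / n_div
= 0.8 / 28
= 0.0286

0.0286


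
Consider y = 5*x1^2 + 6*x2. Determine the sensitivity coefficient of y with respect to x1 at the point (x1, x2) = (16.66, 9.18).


y = 5*x1^2 + 6*x2
dy/dx1 = 2*5*x1
Evaluate at x1 = 16.66: c1 = 10 * 16.66
c1 = 166.6000

166.6000


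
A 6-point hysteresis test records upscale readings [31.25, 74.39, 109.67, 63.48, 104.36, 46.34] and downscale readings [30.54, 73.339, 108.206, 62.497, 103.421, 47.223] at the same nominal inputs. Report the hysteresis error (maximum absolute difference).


|31.25 - 30.54| = 0.7100
|74.39 - 73.339| = 1.0510
|109.67 - 108.206| = 1.4640
|63.48 - 62.497| = 0.9830
|104.36 - 103.421| = 0.9390
|46.34 - 47.223| = 0.8830
hysteresis = max(diffs) = 1.4640

1.4640


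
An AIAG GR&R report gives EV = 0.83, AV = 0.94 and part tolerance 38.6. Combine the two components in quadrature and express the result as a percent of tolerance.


GRR = sqrt(EV^2 + AV^2) = sqrt(0.83^2 + 0.94^2) = 1.2539936
%GRR = GRR / tol * 100 = 1.2539936 / 38.6 * 100
%GRR = 3.2487

3.2487


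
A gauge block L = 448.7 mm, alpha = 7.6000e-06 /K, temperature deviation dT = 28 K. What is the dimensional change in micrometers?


dL = L * alpha * dT
= 448.7 * 7.6000e-06 * 28
= 0.0954834 mm
dL_um = 0.0954834 * 1000 = 95.4834 um

95.4834


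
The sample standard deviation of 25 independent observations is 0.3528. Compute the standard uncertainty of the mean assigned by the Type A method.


u_A = s / sqrt(n)
u_A = 0.3528 / sqrt(25)
u_A = 0.3528 / 5
u_A = 0.0706

0.0706


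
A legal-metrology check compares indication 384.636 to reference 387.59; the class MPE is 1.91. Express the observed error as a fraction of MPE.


e = indication - reference = 384.636 - 387.59 = -2.9540
|e| = 2.9540
ratio = |e| / MPE = 2.9540 / 1.91
ratio = 1.5466

1.5466


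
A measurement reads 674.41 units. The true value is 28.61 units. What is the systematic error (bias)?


Systematic error = measured - true
= 674.41 - 28.61
= 645.8000

645.8000


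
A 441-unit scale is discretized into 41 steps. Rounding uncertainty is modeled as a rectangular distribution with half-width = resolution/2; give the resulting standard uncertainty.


resolution = range / divisions
resolution = 441 / 41 = 10.756098
u_res = resolution / (2*sqrt(3))
u_res = 10.756098 / 3.4641016
u_res = 3.1050

3.1050


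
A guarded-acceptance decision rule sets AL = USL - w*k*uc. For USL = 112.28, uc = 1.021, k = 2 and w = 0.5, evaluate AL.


U = k * uc = 2 * 1.021 = 2.042
guard band g = w * U = 0.5 * 2.042 = 1.021
AL = USL - g = 112.28 - 1.021
AL = 111.2590

111.2590


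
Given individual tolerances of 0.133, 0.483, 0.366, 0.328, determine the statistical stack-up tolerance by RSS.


RSS = sqrt(0.133^2 + 0.483^2 + 0.366^2 + 0.328^2)
= sqrt(0.492518)
= 0.7018

0.7018


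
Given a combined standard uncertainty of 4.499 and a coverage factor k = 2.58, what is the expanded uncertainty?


U = k * uc
U = 2.58 * 4.499
U = 11.6074

11.6074


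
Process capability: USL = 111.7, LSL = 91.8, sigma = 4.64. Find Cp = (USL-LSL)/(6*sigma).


Cp = (USL - LSL) / (6 * sigma)
= (111.7 - 91.8) / (6 * 4.64)
= 19.9000 / 27.8400
= 0.7148

0.7148


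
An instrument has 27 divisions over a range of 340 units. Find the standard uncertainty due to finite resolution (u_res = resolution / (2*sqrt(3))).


resolution = range / divisions
resolution = 340 / 27 = 12.592593
u_res = resolution / (2*sqrt(3))
u_res = 12.592593 / 3.4641016
u_res = 3.6352

3.6352


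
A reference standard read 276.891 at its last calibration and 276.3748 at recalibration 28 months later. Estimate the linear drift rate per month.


rate = (v2 - v1) / months
= (276.3748 - 276.891) / 28
= -0.5162 / 28
= -0.0184

-0.0184


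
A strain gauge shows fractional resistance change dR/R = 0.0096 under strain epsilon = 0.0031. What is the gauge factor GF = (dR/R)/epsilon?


GF = (dR/R) / epsilon
= 0.0096 / 0.0031
= 3.0968

3.0968


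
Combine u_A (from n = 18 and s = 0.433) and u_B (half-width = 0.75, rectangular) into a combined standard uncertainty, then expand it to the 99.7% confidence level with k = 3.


u_A = s / sqrt(n) = 0.433 / sqrt(18) = 0.10205908
u_B = half_width / sqrt(3) = 0.75 / sqrt(3) = 0.4330127
uc = sqrt(u_A^2 + u_B^2) = sqrt(0.10205908^2 + 0.4330127^2) = 0.44487757
U = k * uc = 3 * 0.44487757
U = 1.3346

1.3346


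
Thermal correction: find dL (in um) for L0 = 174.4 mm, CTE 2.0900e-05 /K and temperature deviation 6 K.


dL = L * alpha * dT
= 174.4 * 2.0900e-05 * 6
= 0.0218698 mm
dL_um = 0.0218698 * 1000 = 21.8698 um

21.8698


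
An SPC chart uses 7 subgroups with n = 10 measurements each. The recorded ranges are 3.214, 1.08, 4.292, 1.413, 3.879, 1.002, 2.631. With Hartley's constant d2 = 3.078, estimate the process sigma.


R_bar = (3.214 + 1.08 + 4.292 + 1.413 + 3.879 + 1.002 + 2.631) / 7
R_bar = 17.511 / 7 = 2.5015714
sigma_hat = R_bar / d2 = 2.5015714 / 3.078 = 0.8127

0.8127


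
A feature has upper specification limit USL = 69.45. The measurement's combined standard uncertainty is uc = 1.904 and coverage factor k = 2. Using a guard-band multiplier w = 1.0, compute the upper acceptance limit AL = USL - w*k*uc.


U = k * uc = 2 * 1.904 = 3.808
guard band g = w * U = 1.0 * 3.808 = 3.808
AL = USL - g = 69.45 - 3.808
AL = 65.6420

65.6420


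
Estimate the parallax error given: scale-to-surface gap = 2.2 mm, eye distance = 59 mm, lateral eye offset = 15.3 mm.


error = h * offset / d
= 2.2 * 15.3 / 59
= 0.5705

0.5705


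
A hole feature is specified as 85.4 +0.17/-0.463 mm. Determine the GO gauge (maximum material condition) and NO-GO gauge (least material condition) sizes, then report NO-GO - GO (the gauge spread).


GO = nominal - lower_tol (smallest hole = maximum material condition)
GO = 85.4 - 0.463 = 84.937
NO-GO = nominal + upper_tol (largest hole = least material condition)
NO-GO = 85.4 + 0.17 = 85.57
spread = NO-GO - GO = 85.57 - 84.937 = 0.6330

0.6330


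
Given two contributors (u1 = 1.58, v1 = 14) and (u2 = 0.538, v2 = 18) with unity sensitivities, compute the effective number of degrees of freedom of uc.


uc = sqrt(u1^2 + u2^2) = sqrt(1.58^2 + 0.538^2) = 1.6690848
v_eff = uc^4 / (u1^4/v1 + u2^4/v2)
= 1.6690848^4 / (1.58^4/14 + 0.538^4/18)
= 7.7609272 / 0.44979811
v_eff = 17.2542

17.2542


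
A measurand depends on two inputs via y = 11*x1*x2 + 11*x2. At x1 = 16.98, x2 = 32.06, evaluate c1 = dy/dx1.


y = 11*x1*x2 + 11*x2
dy/dx1 = 11*x2
Evaluate at x2 = 32.06: c1 = 11 * 32.06
c1 = 352.6600

352.6600


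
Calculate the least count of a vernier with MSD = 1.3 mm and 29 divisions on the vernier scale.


LC = MSD / n_div
= 1.3 / 29
= 0.0448

0.0448


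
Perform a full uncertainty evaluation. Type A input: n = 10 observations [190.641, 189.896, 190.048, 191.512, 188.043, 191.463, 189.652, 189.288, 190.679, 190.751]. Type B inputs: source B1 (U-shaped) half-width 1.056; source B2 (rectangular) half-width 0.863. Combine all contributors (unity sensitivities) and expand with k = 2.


mean = (190.641 + 189.896 + 190.048 + 191.512 + 188.043 + 191.463 + 189.652 + 189.288 + 190.679 + 190.751) / 10 = 190.1973
s = sqrt(sum((x - mean)^2)/(n-1)) = 1.0511465
u_A = s / sqrt(n) = 1.0511465 / sqrt(10) = 0.33240171
u_B1 = 1.056 / sqrt(2) = 0.74670476
u_B2 = 0.863 / sqrt(3) = 0.49825328
uc = sqrt(0.33240171^2 + 0.74670476^2 + 0.49825328^2) = 0.95724356
U = k * uc = 2 * 0.95724356
U = 1.9145

1.9145


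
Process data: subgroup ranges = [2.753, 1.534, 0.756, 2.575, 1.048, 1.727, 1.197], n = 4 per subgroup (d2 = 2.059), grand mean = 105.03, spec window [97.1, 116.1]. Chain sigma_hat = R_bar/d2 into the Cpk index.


R_bar = (2.753 + 1.534 + 0.756 + 2.575 + 1.048 + 1.727 + 1.197) / 7 = 1.6557143
sigma = R_bar / d2 = 1.6557143 / 2.059 = 0.80413516
Cp = (USL - LSL)/(6*sigma) = (116.1 - 97.1)/(6*0.80413516) = 3.9380
Cpu = (116.1 - 105.03)/(3*0.80413516) = 4.5888
Cpl = (105.03 - 97.1)/(3*0.80413516) = 3.2872
Cpk = min(Cpu, Cpl) = 3.2872

3.2872


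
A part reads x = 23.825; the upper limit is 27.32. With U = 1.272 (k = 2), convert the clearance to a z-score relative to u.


u = U / k = 1.272 / 2 = 0.636
margin = |USL - x| = |27.32 - 23.825| = 3.495
z = margin / u = 3.495 / 0.636
z = 5.4953

5.4953


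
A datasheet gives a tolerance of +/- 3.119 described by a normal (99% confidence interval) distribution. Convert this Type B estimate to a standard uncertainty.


u_B = half_width / 2.576
u_B = 3.119 / 2.576
u_B = 1.2108

1.2108


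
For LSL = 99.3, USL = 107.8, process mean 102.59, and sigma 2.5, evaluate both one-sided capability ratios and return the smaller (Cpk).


Cpu = (USL - mean) / (3*sigma) = (107.8 - 102.59) / (3*2.5) = 0.6947
Cpl = (mean - LSL) / (3*sigma) = (102.59 - 99.3) / (3*2.5) = 0.4387
Cpk = min(Cpu, Cpl) = 0.4387

0.4387


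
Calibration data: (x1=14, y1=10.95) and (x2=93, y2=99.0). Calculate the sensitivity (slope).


slope = (y2 - y1) / (x2 - x1)
= (99.0 - 10.95) / (93 - 14)
= 88.0500 / 79
= 1.1146

1.1146


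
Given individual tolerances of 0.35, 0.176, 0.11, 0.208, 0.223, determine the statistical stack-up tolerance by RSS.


RSS = sqrt(0.35^2 + 0.176^2 + 0.11^2 + 0.208^2 + 0.223^2)
= sqrt(0.258569)
= 0.5085

0.5085


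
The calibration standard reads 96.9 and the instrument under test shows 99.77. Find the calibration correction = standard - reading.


Correction = standard - reading
= 96.9 - 99.77
= -2.8700

-2.8700


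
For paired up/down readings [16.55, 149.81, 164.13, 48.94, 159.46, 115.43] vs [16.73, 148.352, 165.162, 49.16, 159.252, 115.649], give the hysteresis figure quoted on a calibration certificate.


|16.55 - 16.73| = 0.1800
|149.81 - 148.352| = 1.4580
|164.13 - 165.162| = 1.0320
|48.94 - 49.16| = 0.2200
|159.46 - 159.252| = 0.2080
|115.43 - 115.649| = 0.2190
hysteresis = max(diffs) = 1.4580

1.4580


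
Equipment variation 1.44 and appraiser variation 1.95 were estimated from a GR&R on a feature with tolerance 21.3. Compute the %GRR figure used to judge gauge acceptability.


GRR = sqrt(EV^2 + AV^2) = sqrt(1.44^2 + 1.95^2) = 2.4240668
%GRR = GRR / tol * 100 = 2.4240668 / 21.3 * 100
%GRR = 11.3806

11.3806


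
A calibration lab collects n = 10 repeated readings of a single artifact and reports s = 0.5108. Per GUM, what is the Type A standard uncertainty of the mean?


u_A = s / sqrt(n)
u_A = 0.5108 / sqrt(10)
u_A = 0.5108 / 3.1622777
u_A = 0.1615

0.1615


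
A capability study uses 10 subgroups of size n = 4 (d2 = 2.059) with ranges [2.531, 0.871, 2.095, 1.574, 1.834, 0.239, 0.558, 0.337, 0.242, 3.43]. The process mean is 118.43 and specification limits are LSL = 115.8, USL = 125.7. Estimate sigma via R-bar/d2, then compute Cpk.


R_bar = (2.531 + 0.871 + 2.095 + 1.574 + 1.834 + 0.239 + 0.558 + 0.337 + 0.242 + 3.43) / 10 = 1.3711
sigma = R_bar / d2 = 1.3711 / 2.059 = 0.66590578
Cp = (USL - LSL)/(6*sigma) = (125.7 - 115.8)/(6*0.66590578) = 2.4778
Cpu = (125.7 - 118.43)/(3*0.66590578) = 3.6392
Cpl = (118.43 - 115.8)/(3*0.66590578) = 1.3165
Cpk = min(Cpu, Cpl) = 1.3165

1.3165


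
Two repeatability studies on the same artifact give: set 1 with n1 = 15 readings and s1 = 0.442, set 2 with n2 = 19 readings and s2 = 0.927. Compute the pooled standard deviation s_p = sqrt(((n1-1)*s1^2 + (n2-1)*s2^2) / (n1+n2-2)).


s_p = sqrt(((n1-1)*s1^2 + (n2-1)*s2^2) / (n1+n2-2))
numerator = (15-1)*0.442^2 + (19-1)*0.927^2 = 2.735096 + 15.467922 = 18.203018
denominator = 15 + 19 - 2 = 32
s_p^2 = 18.203018 / 32 = 0.56884431
s_p = sqrt(0.56884431) = 0.7542

0.7542


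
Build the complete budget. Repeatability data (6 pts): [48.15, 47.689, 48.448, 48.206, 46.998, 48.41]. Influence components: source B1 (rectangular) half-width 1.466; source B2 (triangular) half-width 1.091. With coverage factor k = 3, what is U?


mean = (48.15 + 47.689 + 48.448 + 48.206 + 46.998 + 48.41) / 6 = 47.9835
s = sqrt(sum((x - mean)^2)/(n-1)) = 0.5536843
u_A = s / sqrt(n) = 0.5536843 / sqrt(6) = 0.22604067
u_B1 = 1.466 / sqrt(3) = 0.84639549
u_B2 = 1.091 / sqrt(6) = 0.44539888
uc = sqrt(0.22604067^2 + 0.84639549^2 + 0.44539888^2) = 0.9827817
U = k * uc = 3 * 0.9827817
U = 2.9483

2.9483


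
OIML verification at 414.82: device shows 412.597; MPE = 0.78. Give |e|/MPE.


e = indication - reference = 412.597 - 414.82 = -2.2230
|e| = 2.2230
ratio = |e| / MPE = 2.2230 / 0.78
ratio = 2.8500

2.8500


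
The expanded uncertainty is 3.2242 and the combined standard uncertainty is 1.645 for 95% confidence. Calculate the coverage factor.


k = U / uc
k = 3.2242 / 1.645
k = 1.96

1.96


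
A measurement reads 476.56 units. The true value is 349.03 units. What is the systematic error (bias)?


Systematic error = measured - true
= 476.56 - 349.03
= 127.5300

127.5300


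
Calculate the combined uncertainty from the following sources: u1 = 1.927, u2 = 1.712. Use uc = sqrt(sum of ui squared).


uc = sqrt(1.927^2 + 1.712^2)
uc = sqrt(6.644273)
uc = 2.5776

2.5776


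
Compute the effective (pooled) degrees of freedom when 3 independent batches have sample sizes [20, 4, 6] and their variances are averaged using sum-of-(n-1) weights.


nu = sum_i (n_i - 1)
nu = ((20 - 1) + (4 - 1) + (6 - 1))
nu = 19 + 3 + 5
nu = 27

27


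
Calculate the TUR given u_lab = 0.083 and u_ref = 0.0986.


TUR = u_lab / u_ref
= 0.083 / 0.0986
= 0.8418

0.8418


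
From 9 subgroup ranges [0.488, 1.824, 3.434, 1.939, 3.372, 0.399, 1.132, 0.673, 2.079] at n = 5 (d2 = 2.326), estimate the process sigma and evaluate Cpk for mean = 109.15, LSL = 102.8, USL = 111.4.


R_bar = (0.488 + 1.824 + 3.434 + 1.939 + 3.372 + 0.399 + 1.132 + 0.673 + 2.079) / 9 = 1.7044444
sigma = R_bar / d2 = 1.7044444 / 2.326 = 0.73277919
Cp = (USL - LSL)/(6*sigma) = (111.4 - 102.8)/(6*0.73277919) = 1.9560
Cpu = (111.4 - 109.15)/(3*0.73277919) = 1.0235
Cpl = (109.15 - 102.8)/(3*0.73277919) = 2.8885
Cpk = min(Cpu, Cpl) = 1.0235

1.0235


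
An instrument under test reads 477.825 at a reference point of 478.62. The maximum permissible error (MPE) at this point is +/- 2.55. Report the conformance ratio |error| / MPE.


e = indication - reference = 477.825 - 478.62 = -0.7950
|e| = 0.7950
ratio = |e| / MPE = 0.7950 / 2.55
ratio = 0.3118

0.3118


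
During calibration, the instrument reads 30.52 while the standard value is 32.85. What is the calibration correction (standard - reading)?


Correction = standard - reading
= 32.85 - 30.52
= 2.3300

2.3300


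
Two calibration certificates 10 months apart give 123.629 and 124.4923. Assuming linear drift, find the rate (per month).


rate = (v2 - v1) / months
= (124.4923 - 123.629) / 10
= 0.8633 / 10
= 0.0863

0.0863


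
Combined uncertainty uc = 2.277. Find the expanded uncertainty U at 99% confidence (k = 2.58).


U = k * uc
U = 2.58 * 2.277
U = 5.8747

5.8747


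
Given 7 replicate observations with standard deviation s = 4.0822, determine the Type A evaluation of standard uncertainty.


u_A = s / sqrt(n)
u_A = 4.0822 / sqrt(7)
u_A = 4.0822 / 2.6457513
u_A = 1.5429

1.5429


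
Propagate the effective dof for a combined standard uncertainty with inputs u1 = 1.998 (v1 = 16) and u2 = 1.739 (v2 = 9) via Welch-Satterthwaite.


uc = sqrt(u1^2 + u2^2) = sqrt(1.998^2 + 1.739^2) = 2.6487969
v_eff = uc^4 / (u1^4/v1 + u2^4/v2)
= 2.6487969^4 / (1.998^4/16 + 1.739^4/9)
= 49.22601 / 2.0121513
v_eff = 24.4644

24.4644


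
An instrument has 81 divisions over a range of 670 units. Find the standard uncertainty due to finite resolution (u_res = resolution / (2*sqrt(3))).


resolution = range / divisions
resolution = 670 / 81 = 8.2716049
u_res = resolution / (2*sqrt(3))
u_res = 8.2716049 / 3.4641016
u_res = 2.3878

2.3878


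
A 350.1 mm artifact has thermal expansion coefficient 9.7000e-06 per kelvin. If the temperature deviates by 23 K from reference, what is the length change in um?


dL = L * alpha * dT
= 350.1 * 9.7000e-06 * 23
= 0.0781073 mm
dL_um = 0.0781073 * 1000 = 78.1073 um

78.1073


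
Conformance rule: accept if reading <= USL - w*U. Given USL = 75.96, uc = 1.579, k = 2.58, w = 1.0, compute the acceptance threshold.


U = k * uc = 2.58 * 1.579 = 4.07382
guard band g = w * U = 1.0 * 4.07382 = 4.07382
AL = USL - g = 75.96 - 4.07382
AL = 71.8862

71.8862


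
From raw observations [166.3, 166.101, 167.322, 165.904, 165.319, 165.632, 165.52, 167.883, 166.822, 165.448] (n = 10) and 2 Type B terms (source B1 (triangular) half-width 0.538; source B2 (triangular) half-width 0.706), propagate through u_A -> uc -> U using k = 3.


mean = (166.3 + 166.101 + 167.322 + 165.904 + 165.319 + 165.632 + 165.52 + 167.883 + 166.822 + 165.448) / 10 = 166.2251
s = sqrt(sum((x - mean)^2)/(n-1)) = 0.86320224
u_A = s / sqrt(n) = 0.86320224 / sqrt(10) = 0.27296852
u_B1 = 0.538 / sqrt(6) = 0.21963758
u_B2 = 0.706 / sqrt(6) = 0.28822329
uc = sqrt(0.27296852^2 + 0.21963758^2 + 0.28822329^2) = 0.45367956
U = k * uc = 3 * 0.45367956
U = 1.3610

1.3610


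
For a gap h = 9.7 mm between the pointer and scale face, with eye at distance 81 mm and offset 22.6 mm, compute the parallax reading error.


error = h * offset / d
= 9.7 * 22.6 / 81
= 2.7064

2.7064


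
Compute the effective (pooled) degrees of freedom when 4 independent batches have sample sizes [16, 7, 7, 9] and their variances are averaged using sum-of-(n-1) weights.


nu = sum_i (n_i - 1)
nu = ((16 - 1) + (7 - 1) + (7 - 1) + (9 - 1))
nu = 15 + 6 + 6 + 8
nu = 35

35


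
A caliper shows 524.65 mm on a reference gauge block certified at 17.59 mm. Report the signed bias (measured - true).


Systematic error = measured - true
= 524.65 - 17.59
= 507.0600

507.0600


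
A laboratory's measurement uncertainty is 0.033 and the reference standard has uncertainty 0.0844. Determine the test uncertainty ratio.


TUR = u_lab / u_ref
= 0.033 / 0.0844
= 0.3910

0.3910


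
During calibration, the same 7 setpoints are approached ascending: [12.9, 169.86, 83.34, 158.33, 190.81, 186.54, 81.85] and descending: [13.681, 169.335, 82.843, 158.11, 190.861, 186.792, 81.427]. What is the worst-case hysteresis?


|12.9 - 13.681| = 0.7810
|169.86 - 169.335| = 0.5250
|83.34 - 82.843| = 0.4970
|158.33 - 158.11| = 0.2200
|190.81 - 190.861| = 0.0510
|186.54 - 186.792| = 0.2520
|81.85 - 81.427| = 0.4230
hysteresis = max(diffs) = 0.7810

0.7810


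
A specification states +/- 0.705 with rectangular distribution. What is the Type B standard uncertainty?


u_B = half_width / sqrt(3)
u_B = 0.705 / 1.7320508
u_B = 0.4070

0.4070


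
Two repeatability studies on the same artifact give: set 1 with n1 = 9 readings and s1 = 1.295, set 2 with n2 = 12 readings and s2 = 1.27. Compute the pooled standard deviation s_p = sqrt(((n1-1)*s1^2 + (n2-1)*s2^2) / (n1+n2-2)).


s_p = sqrt(((n1-1)*s1^2 + (n2-1)*s2^2) / (n1+n2-2))
numerator = (9-1)*1.295^2 + (12-1)*1.27^2 = 13.4162 + 17.7419 = 31.1581
denominator = 9 + 12 - 2 = 19
s_p^2 = 31.1581 / 19 = 1.6399
s_p = sqrt(1.6399) = 1.2806

1.2806


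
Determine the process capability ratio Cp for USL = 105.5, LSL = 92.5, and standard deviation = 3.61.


Cp = (USL - LSL) / (6 * sigma)
= (105.5 - 92.5) / (6 * 3.61)
= 13.0000 / 21.6600
= 0.6002

0.6002


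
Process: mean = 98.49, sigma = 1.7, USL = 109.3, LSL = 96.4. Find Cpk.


Cpu = (USL - mean) / (3*sigma) = (109.3 - 98.49) / (3*1.7) = 2.1196
Cpl = (mean - LSL) / (3*sigma) = (98.49 - 96.4) / (3*1.7) = 0.4098
Cpk = min(Cpu, Cpl) = 0.4098

0.4098


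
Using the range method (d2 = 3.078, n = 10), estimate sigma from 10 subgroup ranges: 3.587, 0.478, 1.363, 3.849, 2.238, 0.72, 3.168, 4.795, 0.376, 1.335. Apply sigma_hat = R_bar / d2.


R_bar = (3.587 + 0.478 + 1.363 + 3.849 + 2.238 + 0.72 + 3.168 + 4.795 + 0.376 + 1.335) / 10
R_bar = 21.909 / 10 = 2.1909
sigma_hat = R_bar / d2 = 2.1909 / 3.078 = 0.7118

0.7118


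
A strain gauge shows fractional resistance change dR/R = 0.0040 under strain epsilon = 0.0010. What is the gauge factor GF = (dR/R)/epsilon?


GF = (dR/R) / epsilon
= 0.0040 / 0.0010
= 4.0000

4.0000


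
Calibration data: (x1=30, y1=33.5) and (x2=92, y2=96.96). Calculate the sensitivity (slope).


slope = (y2 - y1) / (x2 - x1)
= (96.96 - 33.5) / (92 - 30)
= 63.4600 / 62
= 1.0235

1.0235


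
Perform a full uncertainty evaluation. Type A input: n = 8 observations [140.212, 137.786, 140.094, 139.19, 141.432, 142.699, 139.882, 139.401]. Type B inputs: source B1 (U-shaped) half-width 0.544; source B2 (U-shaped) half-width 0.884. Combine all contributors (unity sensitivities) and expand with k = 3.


mean = (140.212 + 137.786 + 140.094 + 139.19 + 141.432 + 142.699 + 139.882 + 139.401) / 8 = 140.087
s = sqrt(sum((x - mean)^2)/(n-1)) = 1.4764375
u_A = s / sqrt(n) = 1.4764375 / sqrt(8) = 0.52199948
u_B1 = 0.544 / sqrt(2) = 0.38466609
u_B2 = 0.884 / sqrt(2) = 0.62508239
uc = sqrt(0.52199948^2 + 0.38466609^2 + 0.62508239^2) = 0.90065501
U = k * uc = 3 * 0.90065501
U = 2.7020

2.7020


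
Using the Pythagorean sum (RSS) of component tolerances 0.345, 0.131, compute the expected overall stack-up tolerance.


RSS = sqrt(0.345^2 + 0.131^2)
= sqrt(0.136186)
= 0.3690

0.3690


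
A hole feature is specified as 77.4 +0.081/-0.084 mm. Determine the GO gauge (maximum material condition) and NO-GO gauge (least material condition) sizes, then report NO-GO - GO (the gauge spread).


GO = nominal - lower_tol (smallest hole = maximum material condition)
GO = 77.4 - 0.084 = 77.316
NO-GO = nominal + upper_tol (largest hole = least material condition)
NO-GO = 77.4 + 0.081 = 77.481
spread = NO-GO - GO = 77.481 - 77.316 = 0.1650

0.1650


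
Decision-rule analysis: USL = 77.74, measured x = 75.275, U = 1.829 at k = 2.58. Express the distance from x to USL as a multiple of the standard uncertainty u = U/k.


u = U / k = 1.829 / 2.58 = 0.70891473
margin = |USL - x| = |77.74 - 75.275| = 2.465
z = margin / u = 2.465 / 0.70891473
z = 3.4771

3.4771


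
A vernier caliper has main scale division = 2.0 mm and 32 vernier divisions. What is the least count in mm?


LC = MSD / n_div
= 2.0 / 32
= 0.0625

0.0625


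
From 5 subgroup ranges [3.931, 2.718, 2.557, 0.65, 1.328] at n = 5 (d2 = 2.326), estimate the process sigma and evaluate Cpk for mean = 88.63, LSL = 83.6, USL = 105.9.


R_bar = (3.931 + 2.718 + 2.557 + 0.65 + 1.328) / 5 = 2.2368
sigma = R_bar / d2 = 2.2368 / 2.326 = 0.9616509
Cp = (USL - LSL)/(6*sigma) = (105.9 - 83.6)/(6*0.9616509) = 3.8649
Cpu = (105.9 - 88.63)/(3*0.9616509) = 5.9862
Cpl = (88.63 - 83.6)/(3*0.9616509) = 1.7435
Cpk = min(Cpu, Cpl) = 1.7435

1.7435


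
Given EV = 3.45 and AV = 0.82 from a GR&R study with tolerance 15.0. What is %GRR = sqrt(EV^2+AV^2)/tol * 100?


GRR = sqrt(EV^2 + AV^2) = sqrt(3.45^2 + 0.82^2) = 3.5461105
%GRR = GRR / tol * 100 = 3.5461105 / 15.0 * 100
%GRR = 23.6407

23.6407


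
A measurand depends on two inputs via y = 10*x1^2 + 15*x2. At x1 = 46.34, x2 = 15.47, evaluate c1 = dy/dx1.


y = 10*x1^2 + 15*x2
dy/dx1 = 2*10*x1
Evaluate at x1 = 46.34: c1 = 20 * 46.34
c1 = 926.8000

926.8000


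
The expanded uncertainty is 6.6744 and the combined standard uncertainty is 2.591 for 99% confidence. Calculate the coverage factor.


k = U / uc
k = 6.6744 / 2.591
k = 2.576

2.576


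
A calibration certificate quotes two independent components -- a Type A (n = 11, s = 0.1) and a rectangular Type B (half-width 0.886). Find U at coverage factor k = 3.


u_A = s / sqrt(n) = 0.1 / sqrt(11) = 0.030151134
u_B = half_width / sqrt(3) = 0.886 / sqrt(3) = 0.51153234
uc = sqrt(u_A^2 + u_B^2) = sqrt(0.030151134^2 + 0.51153234^2) = 0.51242017
U = k * uc = 3 * 0.51242017
U = 1.5373

1.5373


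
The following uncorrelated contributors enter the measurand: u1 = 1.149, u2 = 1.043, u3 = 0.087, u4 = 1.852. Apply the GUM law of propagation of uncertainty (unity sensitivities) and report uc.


uc = sqrt(1.149^2 + 1.043^2 + 0.087^2 + 1.852^2)
uc = sqrt(5.845523)
uc = 2.4178

2.4178


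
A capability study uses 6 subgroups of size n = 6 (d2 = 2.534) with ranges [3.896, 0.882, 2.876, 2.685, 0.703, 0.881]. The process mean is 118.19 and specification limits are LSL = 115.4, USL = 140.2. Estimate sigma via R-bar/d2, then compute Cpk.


R_bar = (3.896 + 0.882 + 2.876 + 2.685 + 0.703 + 0.881) / 6 = 1.9871667
sigma = R_bar / d2 = 1.9871667 / 2.534 = 0.78420154
Cp = (USL - LSL)/(6*sigma) = (140.2 - 115.4)/(6*0.78420154) = 5.2708
Cpu = (140.2 - 118.19)/(3*0.78420154) = 9.3556
Cpl = (118.19 - 115.4)/(3*0.78420154) = 1.1859
Cpk = min(Cpu, Cpl) = 1.1859

1.1859


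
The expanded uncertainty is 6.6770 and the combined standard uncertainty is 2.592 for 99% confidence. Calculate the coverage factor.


k = U / uc
k = 6.6770 / 2.592
k = 2.576

2.576


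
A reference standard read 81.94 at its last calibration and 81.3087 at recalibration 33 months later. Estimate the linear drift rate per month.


rate = (v2 - v1) / months
= (81.3087 - 81.94) / 33
= -0.6313 / 33
= -0.0191

-0.0191


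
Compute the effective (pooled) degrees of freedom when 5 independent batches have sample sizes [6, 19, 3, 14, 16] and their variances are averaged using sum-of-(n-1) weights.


nu = sum_i (n_i - 1)
nu = ((6 - 1) + (19 - 1) + (3 - 1) + (14 - 1) + (16 - 1))
nu = 5 + 18 + 2 + 13 + 15
nu = 53

53


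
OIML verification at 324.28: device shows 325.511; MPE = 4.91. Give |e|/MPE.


e = indication - reference = 325.511 - 324.28 = 1.2310
|e| = 1.2310
ratio = |e| / MPE = 1.2310 / 4.91
ratio = 0.2507

0.2507


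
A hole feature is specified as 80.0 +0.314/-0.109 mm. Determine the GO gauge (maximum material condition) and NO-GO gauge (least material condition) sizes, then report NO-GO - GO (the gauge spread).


GO = nominal - lower_tol (smallest hole = maximum material condition)
GO = 80.0 - 0.109 = 79.891
NO-GO = nominal + upper_tol (largest hole = least material condition)
NO-GO = 80.0 + 0.314 = 80.314
spread = NO-GO - GO = 80.314 - 79.891 = 0.4230

0.4230


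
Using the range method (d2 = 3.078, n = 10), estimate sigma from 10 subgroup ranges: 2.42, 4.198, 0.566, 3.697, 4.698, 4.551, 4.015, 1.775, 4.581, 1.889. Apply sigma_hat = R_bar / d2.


R_bar = (2.42 + 4.198 + 0.566 + 3.697 + 4.698 + 4.551 + 4.015 + 1.775 + 4.581 + 1.889) / 10
R_bar = 32.39 / 10 = 3.239
sigma_hat = R_bar / d2 = 3.239 / 3.078 = 1.0523

1.0523


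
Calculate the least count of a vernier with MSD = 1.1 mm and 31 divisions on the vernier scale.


LC = MSD / n_div
= 1.1 / 31
= 0.0355

0.0355


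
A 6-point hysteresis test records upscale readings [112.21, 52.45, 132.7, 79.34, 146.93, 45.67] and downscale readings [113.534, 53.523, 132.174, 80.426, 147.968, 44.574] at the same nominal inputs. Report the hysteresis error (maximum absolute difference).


|112.21 - 113.534| = 1.3240
|52.45 - 53.523| = 1.0730
|132.7 - 132.174| = 0.5260
|79.34 - 80.426| = 1.0860
|146.93 - 147.968| = 1.0380
|45.67 - 44.574| = 1.0960
hysteresis = max(diffs) = 1.3240

1.3240


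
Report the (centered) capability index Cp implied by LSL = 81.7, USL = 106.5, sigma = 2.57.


Cp = (USL - LSL) / (6 * sigma)
= (106.5 - 81.7) / (6 * 2.57)
= 24.8000 / 15.4200
= 1.6083

1.6083


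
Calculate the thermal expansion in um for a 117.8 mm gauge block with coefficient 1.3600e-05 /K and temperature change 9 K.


dL = L * alpha * dT
= 117.8 * 1.3600e-05 * 9
= 0.0144187 mm
dL_um = 0.0144187 * 1000 = 14.4187 um

14.4187


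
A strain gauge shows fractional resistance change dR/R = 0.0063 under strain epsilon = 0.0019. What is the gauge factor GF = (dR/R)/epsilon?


GF = (dR/R) / epsilon
= 0.0063 / 0.0019
= 3.3158

3.3158


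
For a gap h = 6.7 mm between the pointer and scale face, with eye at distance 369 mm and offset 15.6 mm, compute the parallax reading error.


error = h * offset / d
= 6.7 * 15.6 / 369
= 0.2833

0.2833


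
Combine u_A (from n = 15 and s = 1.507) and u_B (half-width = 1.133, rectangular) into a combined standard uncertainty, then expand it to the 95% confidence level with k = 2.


u_A = s / sqrt(n) = 1.507 / sqrt(15) = 0.38910573
u_B = half_width / sqrt(3) = 1.133 / sqrt(3) = 0.65413785
uc = sqrt(u_A^2 + u_B^2) = sqrt(0.38910573^2 + 0.65413785^2) = 0.76111733
U = k * uc = 2 * 0.76111733
U = 1.5222

1.5222


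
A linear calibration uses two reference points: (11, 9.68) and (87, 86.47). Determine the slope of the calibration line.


slope = (y2 - y1) / (x2 - x1)
= (86.47 - 9.68) / (87 - 11)
= 76.7900 / 76
= 1.0104

1.0104


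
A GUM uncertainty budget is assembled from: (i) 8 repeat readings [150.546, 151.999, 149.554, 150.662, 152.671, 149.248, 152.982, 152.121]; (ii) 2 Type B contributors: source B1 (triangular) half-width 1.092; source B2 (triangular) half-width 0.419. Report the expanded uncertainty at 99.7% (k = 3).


mean = (150.546 + 151.999 + 149.554 + 150.662 + 152.671 + 149.248 + 152.982 + 152.121) / 8 = 151.222875
s = sqrt(sum((x - mean)^2)/(n-1)) = 1.4171703
u_A = s / sqrt(n) = 1.4171703 / sqrt(8) = 0.50104536
u_B1 = 1.092 / sqrt(6) = 0.44580713
u_B2 = 0.419 / sqrt(6) = 0.17105603
uc = sqrt(0.50104536^2 + 0.44580713^2 + 0.17105603^2) = 0.69213482
U = k * uc = 3 * 0.69213482
U = 2.0764

2.0764


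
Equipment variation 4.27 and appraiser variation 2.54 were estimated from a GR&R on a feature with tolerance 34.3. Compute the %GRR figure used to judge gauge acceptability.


GRR = sqrt(EV^2 + AV^2) = sqrt(4.27^2 + 2.54^2) = 4.9683498
%GRR = GRR / tol * 100 = 4.9683498 / 34.3 * 100
%GRR = 14.4850

14.4850


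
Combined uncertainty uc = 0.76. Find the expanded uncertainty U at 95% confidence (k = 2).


U = k * uc
U = 2 * 0.76
U = 1.5200

1.5200


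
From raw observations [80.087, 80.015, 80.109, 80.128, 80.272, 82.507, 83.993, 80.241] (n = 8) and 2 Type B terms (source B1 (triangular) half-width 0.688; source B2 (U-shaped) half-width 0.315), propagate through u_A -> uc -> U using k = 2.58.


mean = (80.087 + 80.015 + 80.109 + 80.128 + 80.272 + 82.507 + 83.993 + 80.241) / 8 = 80.919
s = sqrt(sum((x - mean)^2)/(n-1)) = 1.4947878
u_A = s / sqrt(n) = 1.4947878 / sqrt(8) = 0.52848729
u_B1 = 0.688 / sqrt(6) = 0.28087482
u_B2 = 0.315 / sqrt(2) = 0.22273864
uc = sqrt(0.52848729^2 + 0.28087482^2 + 0.22273864^2) = 0.63859375
U = k * uc = 2.58 * 0.63859375
U = 1.6476

1.6476


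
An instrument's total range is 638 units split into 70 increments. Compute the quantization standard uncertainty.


resolution = range / divisions
resolution = 638 / 70 = 9.1142857
u_res = resolution / (2*sqrt(3))
u_res = 9.1142857 / 3.4641016
u_res = 2.6311

2.6311


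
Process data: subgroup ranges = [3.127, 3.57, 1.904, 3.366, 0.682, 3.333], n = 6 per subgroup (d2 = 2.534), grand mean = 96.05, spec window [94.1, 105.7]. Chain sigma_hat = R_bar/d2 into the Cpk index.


R_bar = (3.127 + 3.57 + 1.904 + 3.366 + 0.682 + 3.333) / 6 = 2.6636667
sigma = R_bar / d2 = 2.6636667 / 2.534 = 1.0511708
Cp = (USL - LSL)/(6*sigma) = (105.7 - 94.1)/(6*1.0511708) = 1.8392
Cpu = (105.7 - 96.05)/(3*1.0511708) = 3.0601
Cpl = (96.05 - 94.1)/(3*1.0511708) = 0.6184
Cpk = min(Cpu, Cpl) = 0.6184

0.6184


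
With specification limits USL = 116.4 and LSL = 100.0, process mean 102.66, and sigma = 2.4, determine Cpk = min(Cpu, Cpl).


Cpu = (USL - mean) / (3*sigma) = (116.4 - 102.66) / (3*2.4) = 1.9083
Cpl = (mean - LSL) / (3*sigma) = (102.66 - 100.0) / (3*2.4) = 0.3694
Cpk = min(Cpu, Cpl) = 0.3694

0.3694


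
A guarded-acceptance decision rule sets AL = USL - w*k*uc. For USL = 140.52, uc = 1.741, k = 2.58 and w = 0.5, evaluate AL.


U = k * uc = 2.58 * 1.741 = 4.49178
guard band g = w * U = 0.5 * 4.49178 = 2.24589
AL = USL - g = 140.52 - 2.24589
AL = 138.2741

138.2741


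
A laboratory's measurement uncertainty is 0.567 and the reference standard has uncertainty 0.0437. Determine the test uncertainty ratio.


TUR = u_lab / u_ref
= 0.567 / 0.0437
= 12.9748

12.9748


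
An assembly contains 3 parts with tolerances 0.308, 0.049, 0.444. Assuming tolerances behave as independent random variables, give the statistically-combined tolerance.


RSS = sqrt(0.308^2 + 0.049^2 + 0.444^2)
= sqrt(0.294401)
= 0.5426

0.5426
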